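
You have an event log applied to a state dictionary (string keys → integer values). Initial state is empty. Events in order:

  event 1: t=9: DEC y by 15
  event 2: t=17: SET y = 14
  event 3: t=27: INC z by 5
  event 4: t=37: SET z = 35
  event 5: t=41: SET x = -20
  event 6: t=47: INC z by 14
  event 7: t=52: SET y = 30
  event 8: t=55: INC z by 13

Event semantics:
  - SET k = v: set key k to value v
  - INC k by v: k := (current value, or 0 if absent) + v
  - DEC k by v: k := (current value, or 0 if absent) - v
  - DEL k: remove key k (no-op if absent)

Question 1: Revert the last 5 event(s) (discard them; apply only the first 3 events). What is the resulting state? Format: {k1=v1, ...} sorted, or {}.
Keep first 3 events (discard last 5):
  after event 1 (t=9: DEC y by 15): {y=-15}
  after event 2 (t=17: SET y = 14): {y=14}
  after event 3 (t=27: INC z by 5): {y=14, z=5}

Answer: {y=14, z=5}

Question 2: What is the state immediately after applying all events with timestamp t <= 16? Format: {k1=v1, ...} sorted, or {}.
Answer: {y=-15}

Derivation:
Apply events with t <= 16 (1 events):
  after event 1 (t=9: DEC y by 15): {y=-15}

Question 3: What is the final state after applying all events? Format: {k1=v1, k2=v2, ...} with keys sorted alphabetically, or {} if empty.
  after event 1 (t=9: DEC y by 15): {y=-15}
  after event 2 (t=17: SET y = 14): {y=14}
  after event 3 (t=27: INC z by 5): {y=14, z=5}
  after event 4 (t=37: SET z = 35): {y=14, z=35}
  after event 5 (t=41: SET x = -20): {x=-20, y=14, z=35}
  after event 6 (t=47: INC z by 14): {x=-20, y=14, z=49}
  after event 7 (t=52: SET y = 30): {x=-20, y=30, z=49}
  after event 8 (t=55: INC z by 13): {x=-20, y=30, z=62}

Answer: {x=-20, y=30, z=62}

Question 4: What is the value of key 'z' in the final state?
Answer: 62

Derivation:
Track key 'z' through all 8 events:
  event 1 (t=9: DEC y by 15): z unchanged
  event 2 (t=17: SET y = 14): z unchanged
  event 3 (t=27: INC z by 5): z (absent) -> 5
  event 4 (t=37: SET z = 35): z 5 -> 35
  event 5 (t=41: SET x = -20): z unchanged
  event 6 (t=47: INC z by 14): z 35 -> 49
  event 7 (t=52: SET y = 30): z unchanged
  event 8 (t=55: INC z by 13): z 49 -> 62
Final: z = 62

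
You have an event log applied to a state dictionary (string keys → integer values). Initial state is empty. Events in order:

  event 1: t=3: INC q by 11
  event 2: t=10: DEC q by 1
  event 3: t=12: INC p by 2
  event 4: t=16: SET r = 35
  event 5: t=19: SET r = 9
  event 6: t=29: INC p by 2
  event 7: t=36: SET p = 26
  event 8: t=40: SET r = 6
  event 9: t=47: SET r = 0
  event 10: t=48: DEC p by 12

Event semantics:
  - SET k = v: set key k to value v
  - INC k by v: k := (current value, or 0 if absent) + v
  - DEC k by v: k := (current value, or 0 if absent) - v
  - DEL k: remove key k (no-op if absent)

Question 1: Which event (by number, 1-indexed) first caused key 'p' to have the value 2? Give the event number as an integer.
Answer: 3

Derivation:
Looking for first event where p becomes 2:
  event 3: p (absent) -> 2  <-- first match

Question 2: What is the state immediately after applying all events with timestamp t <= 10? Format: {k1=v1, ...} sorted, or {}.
Apply events with t <= 10 (2 events):
  after event 1 (t=3: INC q by 11): {q=11}
  after event 2 (t=10: DEC q by 1): {q=10}

Answer: {q=10}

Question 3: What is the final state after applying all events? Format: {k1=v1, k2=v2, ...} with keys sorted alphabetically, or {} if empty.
  after event 1 (t=3: INC q by 11): {q=11}
  after event 2 (t=10: DEC q by 1): {q=10}
  after event 3 (t=12: INC p by 2): {p=2, q=10}
  after event 4 (t=16: SET r = 35): {p=2, q=10, r=35}
  after event 5 (t=19: SET r = 9): {p=2, q=10, r=9}
  after event 6 (t=29: INC p by 2): {p=4, q=10, r=9}
  after event 7 (t=36: SET p = 26): {p=26, q=10, r=9}
  after event 8 (t=40: SET r = 6): {p=26, q=10, r=6}
  after event 9 (t=47: SET r = 0): {p=26, q=10, r=0}
  after event 10 (t=48: DEC p by 12): {p=14, q=10, r=0}

Answer: {p=14, q=10, r=0}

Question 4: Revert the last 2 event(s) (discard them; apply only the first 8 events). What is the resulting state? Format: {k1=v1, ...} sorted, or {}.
Keep first 8 events (discard last 2):
  after event 1 (t=3: INC q by 11): {q=11}
  after event 2 (t=10: DEC q by 1): {q=10}
  after event 3 (t=12: INC p by 2): {p=2, q=10}
  after event 4 (t=16: SET r = 35): {p=2, q=10, r=35}
  after event 5 (t=19: SET r = 9): {p=2, q=10, r=9}
  after event 6 (t=29: INC p by 2): {p=4, q=10, r=9}
  after event 7 (t=36: SET p = 26): {p=26, q=10, r=9}
  after event 8 (t=40: SET r = 6): {p=26, q=10, r=6}

Answer: {p=26, q=10, r=6}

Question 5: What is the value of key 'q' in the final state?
Answer: 10

Derivation:
Track key 'q' through all 10 events:
  event 1 (t=3: INC q by 11): q (absent) -> 11
  event 2 (t=10: DEC q by 1): q 11 -> 10
  event 3 (t=12: INC p by 2): q unchanged
  event 4 (t=16: SET r = 35): q unchanged
  event 5 (t=19: SET r = 9): q unchanged
  event 6 (t=29: INC p by 2): q unchanged
  event 7 (t=36: SET p = 26): q unchanged
  event 8 (t=40: SET r = 6): q unchanged
  event 9 (t=47: SET r = 0): q unchanged
  event 10 (t=48: DEC p by 12): q unchanged
Final: q = 10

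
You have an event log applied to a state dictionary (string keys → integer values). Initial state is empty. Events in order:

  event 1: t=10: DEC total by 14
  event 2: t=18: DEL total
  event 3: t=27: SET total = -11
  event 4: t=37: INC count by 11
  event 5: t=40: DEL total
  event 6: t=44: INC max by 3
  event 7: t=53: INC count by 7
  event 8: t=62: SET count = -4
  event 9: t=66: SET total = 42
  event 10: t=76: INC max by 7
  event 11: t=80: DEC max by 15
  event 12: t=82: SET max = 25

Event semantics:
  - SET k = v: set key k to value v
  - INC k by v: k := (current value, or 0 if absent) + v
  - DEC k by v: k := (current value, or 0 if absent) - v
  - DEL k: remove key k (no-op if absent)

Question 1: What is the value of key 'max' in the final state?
Track key 'max' through all 12 events:
  event 1 (t=10: DEC total by 14): max unchanged
  event 2 (t=18: DEL total): max unchanged
  event 3 (t=27: SET total = -11): max unchanged
  event 4 (t=37: INC count by 11): max unchanged
  event 5 (t=40: DEL total): max unchanged
  event 6 (t=44: INC max by 3): max (absent) -> 3
  event 7 (t=53: INC count by 7): max unchanged
  event 8 (t=62: SET count = -4): max unchanged
  event 9 (t=66: SET total = 42): max unchanged
  event 10 (t=76: INC max by 7): max 3 -> 10
  event 11 (t=80: DEC max by 15): max 10 -> -5
  event 12 (t=82: SET max = 25): max -5 -> 25
Final: max = 25

Answer: 25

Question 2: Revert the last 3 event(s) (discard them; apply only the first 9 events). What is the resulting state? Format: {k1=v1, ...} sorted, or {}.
Keep first 9 events (discard last 3):
  after event 1 (t=10: DEC total by 14): {total=-14}
  after event 2 (t=18: DEL total): {}
  after event 3 (t=27: SET total = -11): {total=-11}
  after event 4 (t=37: INC count by 11): {count=11, total=-11}
  after event 5 (t=40: DEL total): {count=11}
  after event 6 (t=44: INC max by 3): {count=11, max=3}
  after event 7 (t=53: INC count by 7): {count=18, max=3}
  after event 8 (t=62: SET count = -4): {count=-4, max=3}
  after event 9 (t=66: SET total = 42): {count=-4, max=3, total=42}

Answer: {count=-4, max=3, total=42}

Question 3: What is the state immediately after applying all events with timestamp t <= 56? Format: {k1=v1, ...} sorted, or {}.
Apply events with t <= 56 (7 events):
  after event 1 (t=10: DEC total by 14): {total=-14}
  after event 2 (t=18: DEL total): {}
  after event 3 (t=27: SET total = -11): {total=-11}
  after event 4 (t=37: INC count by 11): {count=11, total=-11}
  after event 5 (t=40: DEL total): {count=11}
  after event 6 (t=44: INC max by 3): {count=11, max=3}
  after event 7 (t=53: INC count by 7): {count=18, max=3}

Answer: {count=18, max=3}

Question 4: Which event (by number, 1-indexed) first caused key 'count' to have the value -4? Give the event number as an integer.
Answer: 8

Derivation:
Looking for first event where count becomes -4:
  event 4: count = 11
  event 5: count = 11
  event 6: count = 11
  event 7: count = 18
  event 8: count 18 -> -4  <-- first match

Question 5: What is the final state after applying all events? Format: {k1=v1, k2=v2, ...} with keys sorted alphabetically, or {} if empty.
  after event 1 (t=10: DEC total by 14): {total=-14}
  after event 2 (t=18: DEL total): {}
  after event 3 (t=27: SET total = -11): {total=-11}
  after event 4 (t=37: INC count by 11): {count=11, total=-11}
  after event 5 (t=40: DEL total): {count=11}
  after event 6 (t=44: INC max by 3): {count=11, max=3}
  after event 7 (t=53: INC count by 7): {count=18, max=3}
  after event 8 (t=62: SET count = -4): {count=-4, max=3}
  after event 9 (t=66: SET total = 42): {count=-4, max=3, total=42}
  after event 10 (t=76: INC max by 7): {count=-4, max=10, total=42}
  after event 11 (t=80: DEC max by 15): {count=-4, max=-5, total=42}
  after event 12 (t=82: SET max = 25): {count=-4, max=25, total=42}

Answer: {count=-4, max=25, total=42}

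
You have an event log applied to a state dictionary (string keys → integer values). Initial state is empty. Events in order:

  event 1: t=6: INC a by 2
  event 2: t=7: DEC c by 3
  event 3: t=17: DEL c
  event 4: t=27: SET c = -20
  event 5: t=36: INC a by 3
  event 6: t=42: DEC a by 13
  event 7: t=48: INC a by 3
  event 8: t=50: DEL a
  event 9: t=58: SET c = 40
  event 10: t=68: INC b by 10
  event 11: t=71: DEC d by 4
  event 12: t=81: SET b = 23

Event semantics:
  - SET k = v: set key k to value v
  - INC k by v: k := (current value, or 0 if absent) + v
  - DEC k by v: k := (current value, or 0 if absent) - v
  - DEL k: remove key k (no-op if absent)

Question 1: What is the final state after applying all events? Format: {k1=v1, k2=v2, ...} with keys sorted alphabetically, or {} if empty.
Answer: {b=23, c=40, d=-4}

Derivation:
  after event 1 (t=6: INC a by 2): {a=2}
  after event 2 (t=7: DEC c by 3): {a=2, c=-3}
  after event 3 (t=17: DEL c): {a=2}
  after event 4 (t=27: SET c = -20): {a=2, c=-20}
  after event 5 (t=36: INC a by 3): {a=5, c=-20}
  after event 6 (t=42: DEC a by 13): {a=-8, c=-20}
  after event 7 (t=48: INC a by 3): {a=-5, c=-20}
  after event 8 (t=50: DEL a): {c=-20}
  after event 9 (t=58: SET c = 40): {c=40}
  after event 10 (t=68: INC b by 10): {b=10, c=40}
  after event 11 (t=71: DEC d by 4): {b=10, c=40, d=-4}
  after event 12 (t=81: SET b = 23): {b=23, c=40, d=-4}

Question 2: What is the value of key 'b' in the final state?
Track key 'b' through all 12 events:
  event 1 (t=6: INC a by 2): b unchanged
  event 2 (t=7: DEC c by 3): b unchanged
  event 3 (t=17: DEL c): b unchanged
  event 4 (t=27: SET c = -20): b unchanged
  event 5 (t=36: INC a by 3): b unchanged
  event 6 (t=42: DEC a by 13): b unchanged
  event 7 (t=48: INC a by 3): b unchanged
  event 8 (t=50: DEL a): b unchanged
  event 9 (t=58: SET c = 40): b unchanged
  event 10 (t=68: INC b by 10): b (absent) -> 10
  event 11 (t=71: DEC d by 4): b unchanged
  event 12 (t=81: SET b = 23): b 10 -> 23
Final: b = 23

Answer: 23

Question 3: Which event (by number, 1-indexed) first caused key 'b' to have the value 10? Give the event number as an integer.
Looking for first event where b becomes 10:
  event 10: b (absent) -> 10  <-- first match

Answer: 10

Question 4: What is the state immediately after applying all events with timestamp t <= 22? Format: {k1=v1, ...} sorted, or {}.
Answer: {a=2}

Derivation:
Apply events with t <= 22 (3 events):
  after event 1 (t=6: INC a by 2): {a=2}
  after event 2 (t=7: DEC c by 3): {a=2, c=-3}
  after event 3 (t=17: DEL c): {a=2}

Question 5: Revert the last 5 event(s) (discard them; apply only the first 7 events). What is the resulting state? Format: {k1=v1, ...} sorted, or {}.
Keep first 7 events (discard last 5):
  after event 1 (t=6: INC a by 2): {a=2}
  after event 2 (t=7: DEC c by 3): {a=2, c=-3}
  after event 3 (t=17: DEL c): {a=2}
  after event 4 (t=27: SET c = -20): {a=2, c=-20}
  after event 5 (t=36: INC a by 3): {a=5, c=-20}
  after event 6 (t=42: DEC a by 13): {a=-8, c=-20}
  after event 7 (t=48: INC a by 3): {a=-5, c=-20}

Answer: {a=-5, c=-20}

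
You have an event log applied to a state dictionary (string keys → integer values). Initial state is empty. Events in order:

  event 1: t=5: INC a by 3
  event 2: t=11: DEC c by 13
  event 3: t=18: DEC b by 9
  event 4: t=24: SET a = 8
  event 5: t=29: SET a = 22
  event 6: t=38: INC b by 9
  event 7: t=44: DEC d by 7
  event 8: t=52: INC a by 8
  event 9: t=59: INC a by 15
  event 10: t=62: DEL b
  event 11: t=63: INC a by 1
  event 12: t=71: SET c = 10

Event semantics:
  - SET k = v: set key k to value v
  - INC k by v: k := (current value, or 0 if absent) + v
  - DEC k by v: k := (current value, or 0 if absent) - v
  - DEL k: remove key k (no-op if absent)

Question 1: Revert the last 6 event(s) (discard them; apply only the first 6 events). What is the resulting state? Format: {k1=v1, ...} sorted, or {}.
Keep first 6 events (discard last 6):
  after event 1 (t=5: INC a by 3): {a=3}
  after event 2 (t=11: DEC c by 13): {a=3, c=-13}
  after event 3 (t=18: DEC b by 9): {a=3, b=-9, c=-13}
  after event 4 (t=24: SET a = 8): {a=8, b=-9, c=-13}
  after event 5 (t=29: SET a = 22): {a=22, b=-9, c=-13}
  after event 6 (t=38: INC b by 9): {a=22, b=0, c=-13}

Answer: {a=22, b=0, c=-13}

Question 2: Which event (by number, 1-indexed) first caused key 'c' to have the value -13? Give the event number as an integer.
Answer: 2

Derivation:
Looking for first event where c becomes -13:
  event 2: c (absent) -> -13  <-- first match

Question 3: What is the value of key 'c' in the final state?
Answer: 10

Derivation:
Track key 'c' through all 12 events:
  event 1 (t=5: INC a by 3): c unchanged
  event 2 (t=11: DEC c by 13): c (absent) -> -13
  event 3 (t=18: DEC b by 9): c unchanged
  event 4 (t=24: SET a = 8): c unchanged
  event 5 (t=29: SET a = 22): c unchanged
  event 6 (t=38: INC b by 9): c unchanged
  event 7 (t=44: DEC d by 7): c unchanged
  event 8 (t=52: INC a by 8): c unchanged
  event 9 (t=59: INC a by 15): c unchanged
  event 10 (t=62: DEL b): c unchanged
  event 11 (t=63: INC a by 1): c unchanged
  event 12 (t=71: SET c = 10): c -13 -> 10
Final: c = 10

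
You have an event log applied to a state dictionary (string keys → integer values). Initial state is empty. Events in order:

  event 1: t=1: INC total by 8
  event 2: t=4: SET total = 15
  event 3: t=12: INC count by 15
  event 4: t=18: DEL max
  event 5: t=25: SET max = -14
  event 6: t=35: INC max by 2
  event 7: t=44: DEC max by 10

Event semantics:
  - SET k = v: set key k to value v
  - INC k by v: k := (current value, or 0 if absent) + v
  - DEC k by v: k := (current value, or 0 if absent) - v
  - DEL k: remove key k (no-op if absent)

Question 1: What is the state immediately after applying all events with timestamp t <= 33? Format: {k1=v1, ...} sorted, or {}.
Answer: {count=15, max=-14, total=15}

Derivation:
Apply events with t <= 33 (5 events):
  after event 1 (t=1: INC total by 8): {total=8}
  after event 2 (t=4: SET total = 15): {total=15}
  after event 3 (t=12: INC count by 15): {count=15, total=15}
  after event 4 (t=18: DEL max): {count=15, total=15}
  after event 5 (t=25: SET max = -14): {count=15, max=-14, total=15}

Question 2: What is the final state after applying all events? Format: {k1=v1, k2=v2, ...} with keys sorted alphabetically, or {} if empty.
Answer: {count=15, max=-22, total=15}

Derivation:
  after event 1 (t=1: INC total by 8): {total=8}
  after event 2 (t=4: SET total = 15): {total=15}
  after event 3 (t=12: INC count by 15): {count=15, total=15}
  after event 4 (t=18: DEL max): {count=15, total=15}
  after event 5 (t=25: SET max = -14): {count=15, max=-14, total=15}
  after event 6 (t=35: INC max by 2): {count=15, max=-12, total=15}
  after event 7 (t=44: DEC max by 10): {count=15, max=-22, total=15}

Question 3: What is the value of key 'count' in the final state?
Track key 'count' through all 7 events:
  event 1 (t=1: INC total by 8): count unchanged
  event 2 (t=4: SET total = 15): count unchanged
  event 3 (t=12: INC count by 15): count (absent) -> 15
  event 4 (t=18: DEL max): count unchanged
  event 5 (t=25: SET max = -14): count unchanged
  event 6 (t=35: INC max by 2): count unchanged
  event 7 (t=44: DEC max by 10): count unchanged
Final: count = 15

Answer: 15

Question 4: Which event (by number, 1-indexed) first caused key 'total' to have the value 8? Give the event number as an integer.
Looking for first event where total becomes 8:
  event 1: total (absent) -> 8  <-- first match

Answer: 1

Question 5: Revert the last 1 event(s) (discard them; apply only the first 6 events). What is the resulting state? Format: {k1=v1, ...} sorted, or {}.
Answer: {count=15, max=-12, total=15}

Derivation:
Keep first 6 events (discard last 1):
  after event 1 (t=1: INC total by 8): {total=8}
  after event 2 (t=4: SET total = 15): {total=15}
  after event 3 (t=12: INC count by 15): {count=15, total=15}
  after event 4 (t=18: DEL max): {count=15, total=15}
  after event 5 (t=25: SET max = -14): {count=15, max=-14, total=15}
  after event 6 (t=35: INC max by 2): {count=15, max=-12, total=15}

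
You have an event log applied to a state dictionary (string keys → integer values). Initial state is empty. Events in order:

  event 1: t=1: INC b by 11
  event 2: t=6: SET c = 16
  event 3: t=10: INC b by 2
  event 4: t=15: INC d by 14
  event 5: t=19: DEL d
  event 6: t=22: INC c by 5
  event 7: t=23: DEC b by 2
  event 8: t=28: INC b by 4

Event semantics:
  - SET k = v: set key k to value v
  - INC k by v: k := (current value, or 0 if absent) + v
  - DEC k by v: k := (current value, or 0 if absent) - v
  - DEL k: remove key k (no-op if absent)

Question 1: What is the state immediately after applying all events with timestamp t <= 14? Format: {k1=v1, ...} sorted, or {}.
Apply events with t <= 14 (3 events):
  after event 1 (t=1: INC b by 11): {b=11}
  after event 2 (t=6: SET c = 16): {b=11, c=16}
  after event 3 (t=10: INC b by 2): {b=13, c=16}

Answer: {b=13, c=16}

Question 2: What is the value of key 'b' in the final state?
Answer: 15

Derivation:
Track key 'b' through all 8 events:
  event 1 (t=1: INC b by 11): b (absent) -> 11
  event 2 (t=6: SET c = 16): b unchanged
  event 3 (t=10: INC b by 2): b 11 -> 13
  event 4 (t=15: INC d by 14): b unchanged
  event 5 (t=19: DEL d): b unchanged
  event 6 (t=22: INC c by 5): b unchanged
  event 7 (t=23: DEC b by 2): b 13 -> 11
  event 8 (t=28: INC b by 4): b 11 -> 15
Final: b = 15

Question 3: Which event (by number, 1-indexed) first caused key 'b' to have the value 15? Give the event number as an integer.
Answer: 8

Derivation:
Looking for first event where b becomes 15:
  event 1: b = 11
  event 2: b = 11
  event 3: b = 13
  event 4: b = 13
  event 5: b = 13
  event 6: b = 13
  event 7: b = 11
  event 8: b 11 -> 15  <-- first match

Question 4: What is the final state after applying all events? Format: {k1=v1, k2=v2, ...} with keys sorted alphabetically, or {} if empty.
  after event 1 (t=1: INC b by 11): {b=11}
  after event 2 (t=6: SET c = 16): {b=11, c=16}
  after event 3 (t=10: INC b by 2): {b=13, c=16}
  after event 4 (t=15: INC d by 14): {b=13, c=16, d=14}
  after event 5 (t=19: DEL d): {b=13, c=16}
  after event 6 (t=22: INC c by 5): {b=13, c=21}
  after event 7 (t=23: DEC b by 2): {b=11, c=21}
  after event 8 (t=28: INC b by 4): {b=15, c=21}

Answer: {b=15, c=21}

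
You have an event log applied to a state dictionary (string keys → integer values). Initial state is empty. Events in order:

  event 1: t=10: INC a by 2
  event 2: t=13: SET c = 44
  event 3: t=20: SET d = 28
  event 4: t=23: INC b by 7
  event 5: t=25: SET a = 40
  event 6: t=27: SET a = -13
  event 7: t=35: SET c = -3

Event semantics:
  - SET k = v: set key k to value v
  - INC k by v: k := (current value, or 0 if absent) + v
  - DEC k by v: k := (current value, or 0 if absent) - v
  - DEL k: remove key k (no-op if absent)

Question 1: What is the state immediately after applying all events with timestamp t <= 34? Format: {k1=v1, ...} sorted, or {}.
Answer: {a=-13, b=7, c=44, d=28}

Derivation:
Apply events with t <= 34 (6 events):
  after event 1 (t=10: INC a by 2): {a=2}
  after event 2 (t=13: SET c = 44): {a=2, c=44}
  after event 3 (t=20: SET d = 28): {a=2, c=44, d=28}
  after event 4 (t=23: INC b by 7): {a=2, b=7, c=44, d=28}
  after event 5 (t=25: SET a = 40): {a=40, b=7, c=44, d=28}
  after event 6 (t=27: SET a = -13): {a=-13, b=7, c=44, d=28}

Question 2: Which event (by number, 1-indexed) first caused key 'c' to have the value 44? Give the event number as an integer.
Answer: 2

Derivation:
Looking for first event where c becomes 44:
  event 2: c (absent) -> 44  <-- first match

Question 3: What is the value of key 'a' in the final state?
Track key 'a' through all 7 events:
  event 1 (t=10: INC a by 2): a (absent) -> 2
  event 2 (t=13: SET c = 44): a unchanged
  event 3 (t=20: SET d = 28): a unchanged
  event 4 (t=23: INC b by 7): a unchanged
  event 5 (t=25: SET a = 40): a 2 -> 40
  event 6 (t=27: SET a = -13): a 40 -> -13
  event 7 (t=35: SET c = -3): a unchanged
Final: a = -13

Answer: -13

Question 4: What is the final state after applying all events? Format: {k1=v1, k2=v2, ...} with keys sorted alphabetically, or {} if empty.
Answer: {a=-13, b=7, c=-3, d=28}

Derivation:
  after event 1 (t=10: INC a by 2): {a=2}
  after event 2 (t=13: SET c = 44): {a=2, c=44}
  after event 3 (t=20: SET d = 28): {a=2, c=44, d=28}
  after event 4 (t=23: INC b by 7): {a=2, b=7, c=44, d=28}
  after event 5 (t=25: SET a = 40): {a=40, b=7, c=44, d=28}
  after event 6 (t=27: SET a = -13): {a=-13, b=7, c=44, d=28}
  after event 7 (t=35: SET c = -3): {a=-13, b=7, c=-3, d=28}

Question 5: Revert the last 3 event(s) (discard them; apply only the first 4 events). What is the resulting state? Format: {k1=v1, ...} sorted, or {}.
Answer: {a=2, b=7, c=44, d=28}

Derivation:
Keep first 4 events (discard last 3):
  after event 1 (t=10: INC a by 2): {a=2}
  after event 2 (t=13: SET c = 44): {a=2, c=44}
  after event 3 (t=20: SET d = 28): {a=2, c=44, d=28}
  after event 4 (t=23: INC b by 7): {a=2, b=7, c=44, d=28}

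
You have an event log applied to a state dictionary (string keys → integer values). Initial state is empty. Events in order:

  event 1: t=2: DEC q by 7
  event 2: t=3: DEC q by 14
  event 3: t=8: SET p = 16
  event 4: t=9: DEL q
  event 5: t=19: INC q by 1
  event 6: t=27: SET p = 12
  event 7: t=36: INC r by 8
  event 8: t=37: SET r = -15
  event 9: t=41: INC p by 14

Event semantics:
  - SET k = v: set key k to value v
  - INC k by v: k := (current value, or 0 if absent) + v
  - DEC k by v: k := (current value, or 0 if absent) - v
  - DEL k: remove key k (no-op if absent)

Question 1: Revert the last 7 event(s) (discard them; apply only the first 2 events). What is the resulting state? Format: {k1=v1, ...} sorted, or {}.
Answer: {q=-21}

Derivation:
Keep first 2 events (discard last 7):
  after event 1 (t=2: DEC q by 7): {q=-7}
  after event 2 (t=3: DEC q by 14): {q=-21}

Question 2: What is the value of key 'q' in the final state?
Track key 'q' through all 9 events:
  event 1 (t=2: DEC q by 7): q (absent) -> -7
  event 2 (t=3: DEC q by 14): q -7 -> -21
  event 3 (t=8: SET p = 16): q unchanged
  event 4 (t=9: DEL q): q -21 -> (absent)
  event 5 (t=19: INC q by 1): q (absent) -> 1
  event 6 (t=27: SET p = 12): q unchanged
  event 7 (t=36: INC r by 8): q unchanged
  event 8 (t=37: SET r = -15): q unchanged
  event 9 (t=41: INC p by 14): q unchanged
Final: q = 1

Answer: 1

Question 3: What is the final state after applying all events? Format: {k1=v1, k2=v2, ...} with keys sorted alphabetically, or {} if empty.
  after event 1 (t=2: DEC q by 7): {q=-7}
  after event 2 (t=3: DEC q by 14): {q=-21}
  after event 3 (t=8: SET p = 16): {p=16, q=-21}
  after event 4 (t=9: DEL q): {p=16}
  after event 5 (t=19: INC q by 1): {p=16, q=1}
  after event 6 (t=27: SET p = 12): {p=12, q=1}
  after event 7 (t=36: INC r by 8): {p=12, q=1, r=8}
  after event 8 (t=37: SET r = -15): {p=12, q=1, r=-15}
  after event 9 (t=41: INC p by 14): {p=26, q=1, r=-15}

Answer: {p=26, q=1, r=-15}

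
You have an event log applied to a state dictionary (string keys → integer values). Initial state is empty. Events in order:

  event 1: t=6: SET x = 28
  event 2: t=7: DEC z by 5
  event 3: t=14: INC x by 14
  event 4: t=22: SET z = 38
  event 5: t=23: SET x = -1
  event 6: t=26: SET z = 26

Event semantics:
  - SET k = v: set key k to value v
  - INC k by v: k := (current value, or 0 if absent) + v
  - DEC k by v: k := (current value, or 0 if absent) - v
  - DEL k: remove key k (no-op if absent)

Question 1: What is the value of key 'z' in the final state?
Track key 'z' through all 6 events:
  event 1 (t=6: SET x = 28): z unchanged
  event 2 (t=7: DEC z by 5): z (absent) -> -5
  event 3 (t=14: INC x by 14): z unchanged
  event 4 (t=22: SET z = 38): z -5 -> 38
  event 5 (t=23: SET x = -1): z unchanged
  event 6 (t=26: SET z = 26): z 38 -> 26
Final: z = 26

Answer: 26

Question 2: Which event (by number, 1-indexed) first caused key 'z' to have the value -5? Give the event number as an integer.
Looking for first event where z becomes -5:
  event 2: z (absent) -> -5  <-- first match

Answer: 2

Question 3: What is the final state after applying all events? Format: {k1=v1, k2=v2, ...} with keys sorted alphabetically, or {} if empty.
Answer: {x=-1, z=26}

Derivation:
  after event 1 (t=6: SET x = 28): {x=28}
  after event 2 (t=7: DEC z by 5): {x=28, z=-5}
  after event 3 (t=14: INC x by 14): {x=42, z=-5}
  after event 4 (t=22: SET z = 38): {x=42, z=38}
  after event 5 (t=23: SET x = -1): {x=-1, z=38}
  after event 6 (t=26: SET z = 26): {x=-1, z=26}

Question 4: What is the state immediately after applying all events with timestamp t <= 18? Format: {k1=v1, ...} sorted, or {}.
Answer: {x=42, z=-5}

Derivation:
Apply events with t <= 18 (3 events):
  after event 1 (t=6: SET x = 28): {x=28}
  after event 2 (t=7: DEC z by 5): {x=28, z=-5}
  after event 3 (t=14: INC x by 14): {x=42, z=-5}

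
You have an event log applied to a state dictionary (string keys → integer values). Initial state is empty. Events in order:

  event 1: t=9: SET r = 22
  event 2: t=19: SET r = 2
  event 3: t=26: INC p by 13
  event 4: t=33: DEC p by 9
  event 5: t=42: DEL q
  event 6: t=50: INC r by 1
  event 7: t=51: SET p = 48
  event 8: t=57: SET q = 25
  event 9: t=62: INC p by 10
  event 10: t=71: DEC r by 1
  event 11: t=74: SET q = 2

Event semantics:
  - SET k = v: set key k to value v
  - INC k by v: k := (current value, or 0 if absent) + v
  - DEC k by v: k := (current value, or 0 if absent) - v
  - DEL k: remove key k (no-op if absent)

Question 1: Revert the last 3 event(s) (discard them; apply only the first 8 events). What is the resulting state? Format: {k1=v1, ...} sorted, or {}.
Keep first 8 events (discard last 3):
  after event 1 (t=9: SET r = 22): {r=22}
  after event 2 (t=19: SET r = 2): {r=2}
  after event 3 (t=26: INC p by 13): {p=13, r=2}
  after event 4 (t=33: DEC p by 9): {p=4, r=2}
  after event 5 (t=42: DEL q): {p=4, r=2}
  after event 6 (t=50: INC r by 1): {p=4, r=3}
  after event 7 (t=51: SET p = 48): {p=48, r=3}
  after event 8 (t=57: SET q = 25): {p=48, q=25, r=3}

Answer: {p=48, q=25, r=3}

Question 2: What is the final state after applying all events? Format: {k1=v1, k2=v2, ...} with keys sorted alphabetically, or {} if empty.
Answer: {p=58, q=2, r=2}

Derivation:
  after event 1 (t=9: SET r = 22): {r=22}
  after event 2 (t=19: SET r = 2): {r=2}
  after event 3 (t=26: INC p by 13): {p=13, r=2}
  after event 4 (t=33: DEC p by 9): {p=4, r=2}
  after event 5 (t=42: DEL q): {p=4, r=2}
  after event 6 (t=50: INC r by 1): {p=4, r=3}
  after event 7 (t=51: SET p = 48): {p=48, r=3}
  after event 8 (t=57: SET q = 25): {p=48, q=25, r=3}
  after event 9 (t=62: INC p by 10): {p=58, q=25, r=3}
  after event 10 (t=71: DEC r by 1): {p=58, q=25, r=2}
  after event 11 (t=74: SET q = 2): {p=58, q=2, r=2}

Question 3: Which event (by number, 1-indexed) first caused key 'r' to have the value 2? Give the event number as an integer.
Answer: 2

Derivation:
Looking for first event where r becomes 2:
  event 1: r = 22
  event 2: r 22 -> 2  <-- first match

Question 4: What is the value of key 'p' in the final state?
Answer: 58

Derivation:
Track key 'p' through all 11 events:
  event 1 (t=9: SET r = 22): p unchanged
  event 2 (t=19: SET r = 2): p unchanged
  event 3 (t=26: INC p by 13): p (absent) -> 13
  event 4 (t=33: DEC p by 9): p 13 -> 4
  event 5 (t=42: DEL q): p unchanged
  event 6 (t=50: INC r by 1): p unchanged
  event 7 (t=51: SET p = 48): p 4 -> 48
  event 8 (t=57: SET q = 25): p unchanged
  event 9 (t=62: INC p by 10): p 48 -> 58
  event 10 (t=71: DEC r by 1): p unchanged
  event 11 (t=74: SET q = 2): p unchanged
Final: p = 58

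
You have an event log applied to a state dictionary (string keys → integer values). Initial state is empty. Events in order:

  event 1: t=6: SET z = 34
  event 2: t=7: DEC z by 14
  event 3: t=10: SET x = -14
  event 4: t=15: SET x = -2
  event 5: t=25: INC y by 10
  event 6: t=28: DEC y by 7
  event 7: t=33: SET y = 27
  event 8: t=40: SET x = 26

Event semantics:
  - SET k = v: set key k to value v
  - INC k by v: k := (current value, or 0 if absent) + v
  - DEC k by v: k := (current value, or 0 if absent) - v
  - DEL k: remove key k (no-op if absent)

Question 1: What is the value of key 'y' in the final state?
Track key 'y' through all 8 events:
  event 1 (t=6: SET z = 34): y unchanged
  event 2 (t=7: DEC z by 14): y unchanged
  event 3 (t=10: SET x = -14): y unchanged
  event 4 (t=15: SET x = -2): y unchanged
  event 5 (t=25: INC y by 10): y (absent) -> 10
  event 6 (t=28: DEC y by 7): y 10 -> 3
  event 7 (t=33: SET y = 27): y 3 -> 27
  event 8 (t=40: SET x = 26): y unchanged
Final: y = 27

Answer: 27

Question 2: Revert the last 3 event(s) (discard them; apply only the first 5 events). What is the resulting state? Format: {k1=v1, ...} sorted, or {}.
Keep first 5 events (discard last 3):
  after event 1 (t=6: SET z = 34): {z=34}
  after event 2 (t=7: DEC z by 14): {z=20}
  after event 3 (t=10: SET x = -14): {x=-14, z=20}
  after event 4 (t=15: SET x = -2): {x=-2, z=20}
  after event 5 (t=25: INC y by 10): {x=-2, y=10, z=20}

Answer: {x=-2, y=10, z=20}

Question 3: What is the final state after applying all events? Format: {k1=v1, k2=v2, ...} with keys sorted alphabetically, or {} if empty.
  after event 1 (t=6: SET z = 34): {z=34}
  after event 2 (t=7: DEC z by 14): {z=20}
  after event 3 (t=10: SET x = -14): {x=-14, z=20}
  after event 4 (t=15: SET x = -2): {x=-2, z=20}
  after event 5 (t=25: INC y by 10): {x=-2, y=10, z=20}
  after event 6 (t=28: DEC y by 7): {x=-2, y=3, z=20}
  after event 7 (t=33: SET y = 27): {x=-2, y=27, z=20}
  after event 8 (t=40: SET x = 26): {x=26, y=27, z=20}

Answer: {x=26, y=27, z=20}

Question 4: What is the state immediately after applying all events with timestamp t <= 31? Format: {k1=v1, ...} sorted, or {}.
Answer: {x=-2, y=3, z=20}

Derivation:
Apply events with t <= 31 (6 events):
  after event 1 (t=6: SET z = 34): {z=34}
  after event 2 (t=7: DEC z by 14): {z=20}
  after event 3 (t=10: SET x = -14): {x=-14, z=20}
  after event 4 (t=15: SET x = -2): {x=-2, z=20}
  after event 5 (t=25: INC y by 10): {x=-2, y=10, z=20}
  after event 6 (t=28: DEC y by 7): {x=-2, y=3, z=20}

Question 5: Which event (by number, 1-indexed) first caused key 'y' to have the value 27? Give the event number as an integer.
Looking for first event where y becomes 27:
  event 5: y = 10
  event 6: y = 3
  event 7: y 3 -> 27  <-- first match

Answer: 7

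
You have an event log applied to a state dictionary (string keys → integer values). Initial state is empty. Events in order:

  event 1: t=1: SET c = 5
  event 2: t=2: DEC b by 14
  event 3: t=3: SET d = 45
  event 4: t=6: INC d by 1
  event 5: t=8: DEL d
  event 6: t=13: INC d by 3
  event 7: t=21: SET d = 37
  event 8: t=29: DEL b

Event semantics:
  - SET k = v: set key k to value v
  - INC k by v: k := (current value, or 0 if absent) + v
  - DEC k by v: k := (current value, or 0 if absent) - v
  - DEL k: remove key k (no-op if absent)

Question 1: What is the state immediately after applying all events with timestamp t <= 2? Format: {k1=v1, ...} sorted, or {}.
Apply events with t <= 2 (2 events):
  after event 1 (t=1: SET c = 5): {c=5}
  after event 2 (t=2: DEC b by 14): {b=-14, c=5}

Answer: {b=-14, c=5}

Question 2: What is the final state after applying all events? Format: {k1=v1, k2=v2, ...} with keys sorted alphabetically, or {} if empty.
  after event 1 (t=1: SET c = 5): {c=5}
  after event 2 (t=2: DEC b by 14): {b=-14, c=5}
  after event 3 (t=3: SET d = 45): {b=-14, c=5, d=45}
  after event 4 (t=6: INC d by 1): {b=-14, c=5, d=46}
  after event 5 (t=8: DEL d): {b=-14, c=5}
  after event 6 (t=13: INC d by 3): {b=-14, c=5, d=3}
  after event 7 (t=21: SET d = 37): {b=-14, c=5, d=37}
  after event 8 (t=29: DEL b): {c=5, d=37}

Answer: {c=5, d=37}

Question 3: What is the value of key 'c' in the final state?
Answer: 5

Derivation:
Track key 'c' through all 8 events:
  event 1 (t=1: SET c = 5): c (absent) -> 5
  event 2 (t=2: DEC b by 14): c unchanged
  event 3 (t=3: SET d = 45): c unchanged
  event 4 (t=6: INC d by 1): c unchanged
  event 5 (t=8: DEL d): c unchanged
  event 6 (t=13: INC d by 3): c unchanged
  event 7 (t=21: SET d = 37): c unchanged
  event 8 (t=29: DEL b): c unchanged
Final: c = 5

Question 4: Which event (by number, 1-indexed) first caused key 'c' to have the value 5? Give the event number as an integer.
Answer: 1

Derivation:
Looking for first event where c becomes 5:
  event 1: c (absent) -> 5  <-- first match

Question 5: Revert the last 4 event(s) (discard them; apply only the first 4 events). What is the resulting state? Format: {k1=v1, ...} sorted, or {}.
Keep first 4 events (discard last 4):
  after event 1 (t=1: SET c = 5): {c=5}
  after event 2 (t=2: DEC b by 14): {b=-14, c=5}
  after event 3 (t=3: SET d = 45): {b=-14, c=5, d=45}
  after event 4 (t=6: INC d by 1): {b=-14, c=5, d=46}

Answer: {b=-14, c=5, d=46}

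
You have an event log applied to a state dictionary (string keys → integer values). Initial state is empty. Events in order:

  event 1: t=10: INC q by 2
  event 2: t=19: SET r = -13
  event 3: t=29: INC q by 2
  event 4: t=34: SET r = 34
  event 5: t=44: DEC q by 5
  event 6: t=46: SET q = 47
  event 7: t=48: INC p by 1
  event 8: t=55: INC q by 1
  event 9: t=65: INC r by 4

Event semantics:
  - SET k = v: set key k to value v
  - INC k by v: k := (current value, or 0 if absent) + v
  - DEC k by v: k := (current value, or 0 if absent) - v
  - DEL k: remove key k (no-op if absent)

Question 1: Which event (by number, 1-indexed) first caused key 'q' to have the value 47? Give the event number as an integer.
Looking for first event where q becomes 47:
  event 1: q = 2
  event 2: q = 2
  event 3: q = 4
  event 4: q = 4
  event 5: q = -1
  event 6: q -1 -> 47  <-- first match

Answer: 6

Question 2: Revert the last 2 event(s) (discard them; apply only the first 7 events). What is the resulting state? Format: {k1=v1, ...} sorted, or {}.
Answer: {p=1, q=47, r=34}

Derivation:
Keep first 7 events (discard last 2):
  after event 1 (t=10: INC q by 2): {q=2}
  after event 2 (t=19: SET r = -13): {q=2, r=-13}
  after event 3 (t=29: INC q by 2): {q=4, r=-13}
  after event 4 (t=34: SET r = 34): {q=4, r=34}
  after event 5 (t=44: DEC q by 5): {q=-1, r=34}
  after event 6 (t=46: SET q = 47): {q=47, r=34}
  after event 7 (t=48: INC p by 1): {p=1, q=47, r=34}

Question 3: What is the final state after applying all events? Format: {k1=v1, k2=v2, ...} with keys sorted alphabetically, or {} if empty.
  after event 1 (t=10: INC q by 2): {q=2}
  after event 2 (t=19: SET r = -13): {q=2, r=-13}
  after event 3 (t=29: INC q by 2): {q=4, r=-13}
  after event 4 (t=34: SET r = 34): {q=4, r=34}
  after event 5 (t=44: DEC q by 5): {q=-1, r=34}
  after event 6 (t=46: SET q = 47): {q=47, r=34}
  after event 7 (t=48: INC p by 1): {p=1, q=47, r=34}
  after event 8 (t=55: INC q by 1): {p=1, q=48, r=34}
  after event 9 (t=65: INC r by 4): {p=1, q=48, r=38}

Answer: {p=1, q=48, r=38}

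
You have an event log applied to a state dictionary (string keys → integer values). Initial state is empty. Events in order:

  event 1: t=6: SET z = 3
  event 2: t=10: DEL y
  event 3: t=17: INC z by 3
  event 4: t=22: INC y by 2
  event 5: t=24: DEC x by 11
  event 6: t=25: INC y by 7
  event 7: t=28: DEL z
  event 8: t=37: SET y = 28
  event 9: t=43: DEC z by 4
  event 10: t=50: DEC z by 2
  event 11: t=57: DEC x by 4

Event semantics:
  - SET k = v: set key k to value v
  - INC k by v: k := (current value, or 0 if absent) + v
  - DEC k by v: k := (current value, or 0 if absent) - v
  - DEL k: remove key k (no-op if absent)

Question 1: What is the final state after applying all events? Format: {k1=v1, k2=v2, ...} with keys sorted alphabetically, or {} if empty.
Answer: {x=-15, y=28, z=-6}

Derivation:
  after event 1 (t=6: SET z = 3): {z=3}
  after event 2 (t=10: DEL y): {z=3}
  after event 3 (t=17: INC z by 3): {z=6}
  after event 4 (t=22: INC y by 2): {y=2, z=6}
  after event 5 (t=24: DEC x by 11): {x=-11, y=2, z=6}
  after event 6 (t=25: INC y by 7): {x=-11, y=9, z=6}
  after event 7 (t=28: DEL z): {x=-11, y=9}
  after event 8 (t=37: SET y = 28): {x=-11, y=28}
  after event 9 (t=43: DEC z by 4): {x=-11, y=28, z=-4}
  after event 10 (t=50: DEC z by 2): {x=-11, y=28, z=-6}
  after event 11 (t=57: DEC x by 4): {x=-15, y=28, z=-6}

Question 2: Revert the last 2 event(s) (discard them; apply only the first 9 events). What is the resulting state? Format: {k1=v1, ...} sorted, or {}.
Keep first 9 events (discard last 2):
  after event 1 (t=6: SET z = 3): {z=3}
  after event 2 (t=10: DEL y): {z=3}
  after event 3 (t=17: INC z by 3): {z=6}
  after event 4 (t=22: INC y by 2): {y=2, z=6}
  after event 5 (t=24: DEC x by 11): {x=-11, y=2, z=6}
  after event 6 (t=25: INC y by 7): {x=-11, y=9, z=6}
  after event 7 (t=28: DEL z): {x=-11, y=9}
  after event 8 (t=37: SET y = 28): {x=-11, y=28}
  after event 9 (t=43: DEC z by 4): {x=-11, y=28, z=-4}

Answer: {x=-11, y=28, z=-4}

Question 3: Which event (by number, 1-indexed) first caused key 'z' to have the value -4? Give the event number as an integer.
Answer: 9

Derivation:
Looking for first event where z becomes -4:
  event 1: z = 3
  event 2: z = 3
  event 3: z = 6
  event 4: z = 6
  event 5: z = 6
  event 6: z = 6
  event 7: z = (absent)
  event 9: z (absent) -> -4  <-- first match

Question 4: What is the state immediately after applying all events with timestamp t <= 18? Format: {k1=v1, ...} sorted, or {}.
Apply events with t <= 18 (3 events):
  after event 1 (t=6: SET z = 3): {z=3}
  after event 2 (t=10: DEL y): {z=3}
  after event 3 (t=17: INC z by 3): {z=6}

Answer: {z=6}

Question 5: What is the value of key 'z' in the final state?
Track key 'z' through all 11 events:
  event 1 (t=6: SET z = 3): z (absent) -> 3
  event 2 (t=10: DEL y): z unchanged
  event 3 (t=17: INC z by 3): z 3 -> 6
  event 4 (t=22: INC y by 2): z unchanged
  event 5 (t=24: DEC x by 11): z unchanged
  event 6 (t=25: INC y by 7): z unchanged
  event 7 (t=28: DEL z): z 6 -> (absent)
  event 8 (t=37: SET y = 28): z unchanged
  event 9 (t=43: DEC z by 4): z (absent) -> -4
  event 10 (t=50: DEC z by 2): z -4 -> -6
  event 11 (t=57: DEC x by 4): z unchanged
Final: z = -6

Answer: -6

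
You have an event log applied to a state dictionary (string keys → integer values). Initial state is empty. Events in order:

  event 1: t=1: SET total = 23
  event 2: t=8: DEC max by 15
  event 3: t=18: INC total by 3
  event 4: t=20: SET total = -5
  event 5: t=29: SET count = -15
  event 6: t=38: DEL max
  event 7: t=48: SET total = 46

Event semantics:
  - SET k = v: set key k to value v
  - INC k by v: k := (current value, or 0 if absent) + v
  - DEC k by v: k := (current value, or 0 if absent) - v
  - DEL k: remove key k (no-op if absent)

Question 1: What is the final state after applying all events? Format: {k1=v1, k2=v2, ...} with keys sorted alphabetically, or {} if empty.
  after event 1 (t=1: SET total = 23): {total=23}
  after event 2 (t=8: DEC max by 15): {max=-15, total=23}
  after event 3 (t=18: INC total by 3): {max=-15, total=26}
  after event 4 (t=20: SET total = -5): {max=-15, total=-5}
  after event 5 (t=29: SET count = -15): {count=-15, max=-15, total=-5}
  after event 6 (t=38: DEL max): {count=-15, total=-5}
  after event 7 (t=48: SET total = 46): {count=-15, total=46}

Answer: {count=-15, total=46}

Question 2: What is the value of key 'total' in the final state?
Answer: 46

Derivation:
Track key 'total' through all 7 events:
  event 1 (t=1: SET total = 23): total (absent) -> 23
  event 2 (t=8: DEC max by 15): total unchanged
  event 3 (t=18: INC total by 3): total 23 -> 26
  event 4 (t=20: SET total = -5): total 26 -> -5
  event 5 (t=29: SET count = -15): total unchanged
  event 6 (t=38: DEL max): total unchanged
  event 7 (t=48: SET total = 46): total -5 -> 46
Final: total = 46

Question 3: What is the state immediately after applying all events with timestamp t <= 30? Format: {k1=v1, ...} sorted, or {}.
Answer: {count=-15, max=-15, total=-5}

Derivation:
Apply events with t <= 30 (5 events):
  after event 1 (t=1: SET total = 23): {total=23}
  after event 2 (t=8: DEC max by 15): {max=-15, total=23}
  after event 3 (t=18: INC total by 3): {max=-15, total=26}
  after event 4 (t=20: SET total = -5): {max=-15, total=-5}
  after event 5 (t=29: SET count = -15): {count=-15, max=-15, total=-5}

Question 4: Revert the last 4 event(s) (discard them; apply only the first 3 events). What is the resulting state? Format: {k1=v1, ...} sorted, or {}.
Answer: {max=-15, total=26}

Derivation:
Keep first 3 events (discard last 4):
  after event 1 (t=1: SET total = 23): {total=23}
  after event 2 (t=8: DEC max by 15): {max=-15, total=23}
  after event 3 (t=18: INC total by 3): {max=-15, total=26}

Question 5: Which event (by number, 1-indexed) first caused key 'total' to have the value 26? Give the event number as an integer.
Answer: 3

Derivation:
Looking for first event where total becomes 26:
  event 1: total = 23
  event 2: total = 23
  event 3: total 23 -> 26  <-- first match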